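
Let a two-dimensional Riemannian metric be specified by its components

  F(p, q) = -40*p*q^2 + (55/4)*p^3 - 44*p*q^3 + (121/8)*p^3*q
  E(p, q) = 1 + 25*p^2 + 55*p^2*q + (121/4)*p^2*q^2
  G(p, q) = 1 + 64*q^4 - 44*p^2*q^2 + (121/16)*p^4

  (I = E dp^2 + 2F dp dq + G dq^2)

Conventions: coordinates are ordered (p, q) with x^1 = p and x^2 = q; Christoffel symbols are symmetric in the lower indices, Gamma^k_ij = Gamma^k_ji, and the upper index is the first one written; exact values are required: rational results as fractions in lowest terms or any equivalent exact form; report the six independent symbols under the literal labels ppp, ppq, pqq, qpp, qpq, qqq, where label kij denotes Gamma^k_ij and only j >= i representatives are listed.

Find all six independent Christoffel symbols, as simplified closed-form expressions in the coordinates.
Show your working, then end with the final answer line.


E = 1 + 25*p^2 + 55*p^2*q + (121/4)*p^2*q^2; F = -40*p*q^2 + (55/4)*p^3 - 44*p*q^3 + (121/8)*p^3*q; G = 1 + 64*q^4 - 44*p^2*q^2 + (121/16)*p^4
Gamma^k_ij = (1/2) g^{kl} (d_i g_jl + d_j g_il - d_l g_ij), with g^inv = (1/(EG-F^2)) [[G, -F], [-F, E]]
first partials: E_p = 50*p + 110*p*q + (121/2)*p*q^2, E_q = 55*p^2 + (121/2)*p^2*q, F_p = -40*q^2 + (165/4)*p^2 - 44*q^3 + (363/8)*p^2*q, F_q = -80*p*q - 132*p*q^2 + (121/8)*p^3, G_p = -88*p*q^2 + (121/4)*p^3, G_q = 256*q^3 - 88*p^2*q
D = EG - F^2 = 1 + 25*p^2 + 55*p^2*q + 64*q^4 - (55/4)*p^2*q^2 + (121/16)*p^4
expanded: Gamma^p_pp = (G E_p - 2F F_p + F E_q)/(2D), Gamma^p_pq = (G E_q - F G_p)/(2D), Gamma^p_qq = (2G F_q - G G_p - F G_q)/(2D), Gamma^q_pp = (2E F_p - E E_q - F E_p)/(2D), Gamma^q_pq = (E G_p - F E_q)/(2D), Gamma^q_qq = (E G_q - 2F F_q + F G_p)/(2D); substitute and cancel common factors

Answer: Gamma_ppp = (484*p*q^2 + 880*p*q + 400*p)/(121*p^4 - 220*p^2*q^2 + 880*p^2*q + 400*p^2 + 1024*q^4 + 16), Gamma_ppq = (484*p^2*q + 440*p^2)/(121*p^4 - 220*p^2*q^2 + 880*p^2*q + 400*p^2 + 1024*q^4 + 16), Gamma_pqq = (-1408*p*q^2 - 1280*p*q)/(121*p^4 - 220*p^2*q^2 + 880*p^2*q + 400*p^2 + 1024*q^4 + 16), Gamma_qpp = (242*p^2*q + 220*p^2 - 704*q^3 - 640*q^2)/(121*p^4 - 220*p^2*q^2 + 880*p^2*q + 400*p^2 + 1024*q^4 + 16), Gamma_qpq = (242*p^3 - 704*p*q^2)/(121*p^4 - 220*p^2*q^2 + 880*p^2*q + 400*p^2 + 1024*q^4 + 16), Gamma_qqq = (-704*p^2*q + 2048*q^3)/(121*p^4 - 220*p^2*q^2 + 880*p^2*q + 400*p^2 + 1024*q^4 + 16)


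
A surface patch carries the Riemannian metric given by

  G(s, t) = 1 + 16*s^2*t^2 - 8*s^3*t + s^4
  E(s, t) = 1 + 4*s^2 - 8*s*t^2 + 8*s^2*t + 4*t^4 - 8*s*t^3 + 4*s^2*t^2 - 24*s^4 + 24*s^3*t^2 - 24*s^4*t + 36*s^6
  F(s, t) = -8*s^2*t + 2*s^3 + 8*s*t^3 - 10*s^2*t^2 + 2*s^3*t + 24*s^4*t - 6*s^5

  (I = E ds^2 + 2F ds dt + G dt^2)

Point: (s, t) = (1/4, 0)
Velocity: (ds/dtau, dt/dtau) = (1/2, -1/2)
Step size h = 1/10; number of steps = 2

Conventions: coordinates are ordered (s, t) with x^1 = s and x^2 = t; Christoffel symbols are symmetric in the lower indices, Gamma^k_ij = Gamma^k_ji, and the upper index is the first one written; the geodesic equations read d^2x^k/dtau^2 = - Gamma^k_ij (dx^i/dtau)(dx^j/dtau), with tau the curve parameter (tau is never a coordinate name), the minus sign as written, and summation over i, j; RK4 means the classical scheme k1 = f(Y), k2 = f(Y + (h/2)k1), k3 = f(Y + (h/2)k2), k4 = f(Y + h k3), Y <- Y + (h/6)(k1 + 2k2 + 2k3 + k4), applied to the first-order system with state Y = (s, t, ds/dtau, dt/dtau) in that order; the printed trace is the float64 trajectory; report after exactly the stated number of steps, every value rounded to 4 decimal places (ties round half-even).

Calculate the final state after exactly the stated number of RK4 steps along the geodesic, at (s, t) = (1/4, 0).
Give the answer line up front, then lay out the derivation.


Answer: s = 0.3535, t = -0.0988, ds/dtau = 0.5422, dt/dtau = -0.4812

f(Y) = (ds/dtau, dt/dtau, -Gamma^s_ij Y'^i Y'^j, -Gamma^t_ij Y'^i Y'^j) with the Gammas evaluated at the stage position; h = 0.100000; intermediate values shown to 6 dp
step 0: s = 0.2500, t = 0.0000, ds/dtau = 0.5000, dt/dtau = -0.5000
step 1:
  k1: at (s, t) = (0.250000, 0.000000), (ds/dtau, dt/dtau) = (0.500000, -0.500000); Gamma_sss = 0.304094, Gamma_sst = 0.173768, Gamma_stt = -0.347536, Gamma_tss = 0.046784, Gamma_tst = 0.026734, Gamma_ttt = -0.053467; k1 = (0.500000, -0.500000, 0.097744, 0.015038)
  k2: at (s, t) = (0.275000, -0.025000), (ds/dtau, dt/dtau) = (0.504887, -0.499248); Gamma_sss = 0.204863, Gamma_sst = 0.226176, Gamma_stt = -0.382760, Gamma_tss = 0.051501, Gamma_tst = 0.056858, Gamma_ttt = -0.096222; k2 = (0.504887, -0.499248, 0.157202, 0.039519)
  k3: at (s, t) = (0.275244, -0.024962), (ds/dtau, dt/dtau) = (0.507860, -0.498024); Gamma_sss = 0.204103, Gamma_sst = 0.226355, Gamma_stt = -0.383204, Gamma_tss = 0.051347, Gamma_tst = 0.056945, Gamma_ttt = -0.096404; k3 = (0.507860, -0.498024, 0.156905, 0.039473)
  k4: at (s, t) = (0.300786, -0.049802), (ds/dtau, dt/dtau) = (0.515691, -0.496053); Gamma_sss = 0.092528, Gamma_sst = 0.272511, Gamma_stt = -0.409438, Gamma_tss = 0.034497, Gamma_tst = 0.101601, Gamma_ttt = -0.152652; k4 = (0.515691, -0.496053, 0.215565, 0.080370)
  Y <- Y + (h/6)(k1 + 2k2 + 2k3 + k4): s = 0.3007, t = -0.0498, ds/dtau = 0.5157, dt/dtau = -0.4958
step 2:
  k1: at (s, t) = (0.300686, -0.049843), (ds/dtau, dt/dtau) = (0.515692, -0.495777); Gamma_sss = 0.092857, Gamma_sst = 0.272472, Gamma_stt = -0.409261, Gamma_tss = 0.034618, Gamma_tst = 0.101581, Gamma_ttt = -0.152578; k1 = (0.515692, -0.495777, 0.215225, 0.080238)
  k2: at (s, t) = (0.326471, -0.074632), (ds/dtau, dt/dtau) = (0.526453, -0.491765); Gamma_sss = -0.021896, Gamma_sst = 0.307441, Gamma_stt = -0.421959, Gamma_tss = -0.011626, Gamma_tst = 0.163238, Gamma_ttt = -0.224043; k2 = (0.526453, -0.491765, 0.267299, 0.141925)
  k3: at (s, t) = (0.327009, -0.074432), (ds/dtau, dt/dtau) = (0.529057, -0.488681); Gamma_sss = -0.023817, Gamma_sst = 0.307595, Gamma_stt = -0.422745, Gamma_tss = -0.012656, Gamma_tst = 0.163455, Gamma_ttt = -0.224646; k3 = (0.529057, -0.488681, 0.266672, 0.141709)
  k4: at (s, t) = (0.353592, -0.098711), (ds/dtau, dt/dtau) = (0.542359, -0.481606); Gamma_sss = -0.132245, Gamma_sst = 0.325369, Gamma_stt = -0.417585, Gamma_tss = -0.099245, Gamma_tst = 0.244178, Gamma_ttt = -0.313383; k4 = (0.542359, -0.481606, 0.305732, 0.229441)
  Y <- Y + (h/6)(k1 + 2k2 + 2k3 + k4): s = 0.3535, t = -0.0988, ds/dtau = 0.5422, dt/dtau = -0.4812


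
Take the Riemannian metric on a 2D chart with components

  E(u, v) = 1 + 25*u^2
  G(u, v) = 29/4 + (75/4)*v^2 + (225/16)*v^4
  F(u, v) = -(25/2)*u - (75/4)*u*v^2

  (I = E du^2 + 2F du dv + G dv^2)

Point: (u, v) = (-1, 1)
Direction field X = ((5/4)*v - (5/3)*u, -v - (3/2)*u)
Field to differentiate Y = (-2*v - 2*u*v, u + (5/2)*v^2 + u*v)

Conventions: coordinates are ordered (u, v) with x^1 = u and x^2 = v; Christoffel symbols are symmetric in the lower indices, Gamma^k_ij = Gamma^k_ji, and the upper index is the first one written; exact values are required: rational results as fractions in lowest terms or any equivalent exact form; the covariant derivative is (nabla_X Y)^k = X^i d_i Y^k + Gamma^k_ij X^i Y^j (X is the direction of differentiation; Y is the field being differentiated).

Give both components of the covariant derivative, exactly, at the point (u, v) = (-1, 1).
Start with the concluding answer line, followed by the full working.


Answer: (nabla_X Y)^u = -11845/2082, (nabla_X Y)^v = 8342/1041

E = 26, F = 125/4, G = 641/16 at the point
E_u = -50, E_v = 0, F_u = -125/4, F_v = 75/2, G_u = 0, G_v = 375/4
EG - F^2 = 1041/16;  g^inv = (16/1041) * [[641/16, -125/4], [-125/4, 26]]
first-kind symbols [ij,l] = (1/2)(d_i g_jl + d_j g_il - d_l g_ij): [uu,u] = E_u/2 = -25, [uu,v] = F_u - E_v/2 = -125/4, [uv,u] = E_v/2 = 0, [uv,v] = G_u/2 = 0, [vv,u] = F_v - G_u/2 = 75/2, [vv,v] = G_v/2 = 375/8
Gamma^u_ij = (G*[ij,u] - F*[ij,v])/(EG - F^2), Gamma^v_ij = (E*[ij,v] - F*[ij,u])/(EG - F^2)
Gamma_uuu = -400/1041, Gamma_uuv = 0, Gamma_uvv = 200/347, Gamma_vuu = -500/1041, Gamma_vuv = 0, Gamma_vvv = 250/347
X = (35/12, 1/2), Y = (0, 1/2) at the point


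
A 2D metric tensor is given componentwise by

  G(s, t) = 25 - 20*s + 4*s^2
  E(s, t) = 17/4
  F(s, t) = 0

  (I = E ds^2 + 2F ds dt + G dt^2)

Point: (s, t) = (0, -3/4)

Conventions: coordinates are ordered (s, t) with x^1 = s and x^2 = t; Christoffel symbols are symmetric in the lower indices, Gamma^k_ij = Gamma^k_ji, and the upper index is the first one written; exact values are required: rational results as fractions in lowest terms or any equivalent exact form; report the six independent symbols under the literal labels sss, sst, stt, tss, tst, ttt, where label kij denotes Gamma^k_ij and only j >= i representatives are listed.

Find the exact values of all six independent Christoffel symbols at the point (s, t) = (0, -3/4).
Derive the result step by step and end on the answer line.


E = 17/4, F = 0, G = 25 at the point
E_s = 0, E_t = 0, F_s = 0, F_t = 0, G_s = -20, G_t = 0
EG - F^2 = 425/4;  g^inv = (4/425) * [[25, 0], [0, 17/4]]
first-kind symbols [ij,l] = (1/2)(d_i g_jl + d_j g_il - d_l g_ij): [ss,s] = E_s/2 = 0, [ss,t] = F_s - E_t/2 = 0, [st,s] = E_t/2 = 0, [st,t] = G_s/2 = -10, [tt,s] = F_t - G_s/2 = 10, [tt,t] = G_t/2 = 0
Gamma^s_ij = (G*[ij,s] - F*[ij,t])/(EG - F^2), Gamma^t_ij = (E*[ij,t] - F*[ij,s])/(EG - F^2)

Answer: Gamma_sss = 0, Gamma_sst = 0, Gamma_stt = 40/17, Gamma_tss = 0, Gamma_tst = -2/5, Gamma_ttt = 0


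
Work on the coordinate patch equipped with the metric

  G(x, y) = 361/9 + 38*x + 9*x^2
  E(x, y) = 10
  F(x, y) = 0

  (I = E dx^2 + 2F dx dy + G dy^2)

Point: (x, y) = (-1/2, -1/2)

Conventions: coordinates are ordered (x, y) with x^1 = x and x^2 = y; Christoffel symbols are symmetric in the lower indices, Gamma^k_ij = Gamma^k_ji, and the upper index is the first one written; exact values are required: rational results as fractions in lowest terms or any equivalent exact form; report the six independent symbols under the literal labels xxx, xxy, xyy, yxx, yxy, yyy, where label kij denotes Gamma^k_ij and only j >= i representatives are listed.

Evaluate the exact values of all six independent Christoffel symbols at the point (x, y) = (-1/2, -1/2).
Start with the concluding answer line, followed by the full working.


Answer: Gamma_xxx = 0, Gamma_xxy = 0, Gamma_xyy = -29/20, Gamma_yxx = 0, Gamma_yxy = 18/29, Gamma_yyy = 0

E = 10, F = 0, G = 841/36 at the point
E_x = 0, E_y = 0, F_x = 0, F_y = 0, G_x = 29, G_y = 0
EG - F^2 = 4205/18;  g^inv = (18/4205) * [[841/36, 0], [0, 10]]
first-kind symbols [ij,l] = (1/2)(d_i g_jl + d_j g_il - d_l g_ij): [xx,x] = E_x/2 = 0, [xx,y] = F_x - E_y/2 = 0, [xy,x] = E_y/2 = 0, [xy,y] = G_x/2 = 29/2, [yy,x] = F_y - G_x/2 = -29/2, [yy,y] = G_y/2 = 0
Gamma^x_ij = (G*[ij,x] - F*[ij,y])/(EG - F^2), Gamma^y_ij = (E*[ij,y] - F*[ij,x])/(EG - F^2)


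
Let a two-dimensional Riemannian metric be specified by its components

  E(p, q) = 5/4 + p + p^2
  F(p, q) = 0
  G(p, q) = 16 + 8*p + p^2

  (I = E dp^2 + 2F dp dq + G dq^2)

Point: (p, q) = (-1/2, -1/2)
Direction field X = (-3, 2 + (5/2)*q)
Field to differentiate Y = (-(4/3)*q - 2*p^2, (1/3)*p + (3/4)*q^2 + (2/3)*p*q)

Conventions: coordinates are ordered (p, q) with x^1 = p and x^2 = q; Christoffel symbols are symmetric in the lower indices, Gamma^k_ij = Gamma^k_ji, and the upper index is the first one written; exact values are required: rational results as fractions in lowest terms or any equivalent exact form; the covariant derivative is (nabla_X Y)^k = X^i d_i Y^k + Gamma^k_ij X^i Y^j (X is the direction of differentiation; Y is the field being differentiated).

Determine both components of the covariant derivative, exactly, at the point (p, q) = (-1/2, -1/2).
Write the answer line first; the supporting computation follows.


Answer: (nabla_X Y)^p = -959/128, (nabla_X Y)^q = -15/16

E = 1, F = 0, G = 49/4 at the point
E_p = 0, E_q = 0, F_p = 0, F_q = 0, G_p = 7, G_q = 0
EG - F^2 = 49/4;  g^inv = (4/49) * [[49/4, 0], [0, 1]]
first-kind symbols [ij,l] = (1/2)(d_i g_jl + d_j g_il - d_l g_ij): [pp,p] = E_p/2 = 0, [pp,q] = F_p - E_q/2 = 0, [pq,p] = E_q/2 = 0, [pq,q] = G_p/2 = 7/2, [qq,p] = F_q - G_p/2 = -7/2, [qq,q] = G_q/2 = 0
Gamma^p_ij = (G*[ij,p] - F*[ij,q])/(EG - F^2), Gamma^q_ij = (E*[ij,q] - F*[ij,p])/(EG - F^2)
Gamma_ppp = 0, Gamma_ppq = 0, Gamma_pqq = -7/2, Gamma_qpp = 0, Gamma_qpq = 2/7, Gamma_qqq = 0
X = (-3, 3/4), Y = (1/6, 3/16) at the point


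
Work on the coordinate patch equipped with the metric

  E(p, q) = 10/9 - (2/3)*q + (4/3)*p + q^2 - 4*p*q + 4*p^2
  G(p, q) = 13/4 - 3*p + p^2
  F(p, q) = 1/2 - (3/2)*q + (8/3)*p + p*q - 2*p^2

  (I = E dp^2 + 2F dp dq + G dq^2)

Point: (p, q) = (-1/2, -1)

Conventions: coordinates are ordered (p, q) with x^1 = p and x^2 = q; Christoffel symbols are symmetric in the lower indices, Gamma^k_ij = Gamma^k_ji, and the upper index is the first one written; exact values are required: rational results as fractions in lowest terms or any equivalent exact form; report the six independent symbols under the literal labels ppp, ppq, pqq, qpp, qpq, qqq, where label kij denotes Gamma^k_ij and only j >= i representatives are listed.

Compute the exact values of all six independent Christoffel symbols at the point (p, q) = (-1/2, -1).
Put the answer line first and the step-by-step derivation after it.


Answer: Gamma_ppp = 3/23, Gamma_ppq = -3/46, Gamma_pqq = 0, Gamma_qpp = 18/23, Gamma_qpq = -9/23, Gamma_qqq = 0

E = 10/9, F = 2/3, G = 5 at the point
E_p = 4/3, E_q = -2/3, F_p = 11/3, F_q = -2, G_p = -4, G_q = 0
EG - F^2 = 46/9;  g^inv = (9/46) * [[5, -2/3], [-2/3, 10/9]]
first-kind symbols [ij,l] = (1/2)(d_i g_jl + d_j g_il - d_l g_ij): [pp,p] = E_p/2 = 2/3, [pp,q] = F_p - E_q/2 = 4, [pq,p] = E_q/2 = -1/3, [pq,q] = G_p/2 = -2, [qq,p] = F_q - G_p/2 = 0, [qq,q] = G_q/2 = 0
Gamma^p_ij = (G*[ij,p] - F*[ij,q])/(EG - F^2), Gamma^q_ij = (E*[ij,q] - F*[ij,p])/(EG - F^2)


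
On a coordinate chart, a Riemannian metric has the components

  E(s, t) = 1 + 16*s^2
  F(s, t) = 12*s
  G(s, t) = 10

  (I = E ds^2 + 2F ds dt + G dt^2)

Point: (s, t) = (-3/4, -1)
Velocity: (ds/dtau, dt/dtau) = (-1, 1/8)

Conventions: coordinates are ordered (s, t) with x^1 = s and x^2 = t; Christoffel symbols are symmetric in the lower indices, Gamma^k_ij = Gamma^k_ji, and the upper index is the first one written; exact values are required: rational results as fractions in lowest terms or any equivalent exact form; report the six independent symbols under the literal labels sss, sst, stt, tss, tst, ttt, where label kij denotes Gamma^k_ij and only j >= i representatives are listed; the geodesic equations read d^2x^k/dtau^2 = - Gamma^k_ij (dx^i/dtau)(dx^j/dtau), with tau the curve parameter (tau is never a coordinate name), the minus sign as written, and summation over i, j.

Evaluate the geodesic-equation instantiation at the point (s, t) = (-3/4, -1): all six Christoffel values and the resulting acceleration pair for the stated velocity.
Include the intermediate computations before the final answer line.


E = 10, F = -9, G = 10 at the point
E_s = -24, E_t = 0, F_s = 12, F_t = 0, G_s = 0, G_t = 0
EG - F^2 = 19;  g^inv = (1/19) * [[10, 9], [9, 10]]
first-kind symbols [ij,l] = (1/2)(d_i g_jl + d_j g_il - d_l g_ij): [ss,s] = E_s/2 = -12, [ss,t] = F_s - E_t/2 = 12, [st,s] = E_t/2 = 0, [st,t] = G_s/2 = 0, [tt,s] = F_t - G_s/2 = 0, [tt,t] = G_t/2 = 0
Gamma^s_ij = (G*[ij,s] - F*[ij,t])/(EG - F^2), Gamma^t_ij = (E*[ij,t] - F*[ij,s])/(EG - F^2)
Gamma_sss = -12/19, Gamma_sst = 0, Gamma_stt = 0, Gamma_tss = 12/19, Gamma_tst = 0, Gamma_ttt = 0
d^2s/dtau^2 = -(Gamma_sss*(-1)^2 + 2*Gamma_sst*(-1)*(1/8) + Gamma_stt*(1/8)^2) = 12/19
d^2t/dtau^2 = -(Gamma_tss*(-1)^2 + 2*Gamma_tst*(-1)*(1/8) + Gamma_ttt*(1/8)^2) = -12/19

Answer: Gamma_sss = -12/19, Gamma_sst = 0, Gamma_stt = 0, Gamma_tss = 12/19, Gamma_tst = 0, Gamma_ttt = 0; accelerations (d^2s/dtau^2, d^2t/dtau^2) = (12/19, -12/19)


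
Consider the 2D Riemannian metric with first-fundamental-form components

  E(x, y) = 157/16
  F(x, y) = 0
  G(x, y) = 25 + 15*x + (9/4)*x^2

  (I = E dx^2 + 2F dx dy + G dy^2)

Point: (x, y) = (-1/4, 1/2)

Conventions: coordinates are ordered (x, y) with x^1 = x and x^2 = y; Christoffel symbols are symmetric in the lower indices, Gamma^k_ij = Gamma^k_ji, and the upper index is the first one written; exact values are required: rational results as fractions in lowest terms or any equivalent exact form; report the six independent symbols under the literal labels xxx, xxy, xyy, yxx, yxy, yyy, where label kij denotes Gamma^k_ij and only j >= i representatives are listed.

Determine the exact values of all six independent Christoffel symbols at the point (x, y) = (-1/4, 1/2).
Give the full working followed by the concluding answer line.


E = 157/16, F = 0, G = 1369/64 at the point
E_x = 0, E_y = 0, F_x = 0, F_y = 0, G_x = 111/8, G_y = 0
EG - F^2 = 214933/1024;  g^inv = (1024/214933) * [[1369/64, 0], [0, 157/16]]
first-kind symbols [ij,l] = (1/2)(d_i g_jl + d_j g_il - d_l g_ij): [xx,x] = E_x/2 = 0, [xx,y] = F_x - E_y/2 = 0, [xy,x] = E_y/2 = 0, [xy,y] = G_x/2 = 111/16, [yy,x] = F_y - G_x/2 = -111/16, [yy,y] = G_y/2 = 0
Gamma^x_ij = (G*[ij,x] - F*[ij,y])/(EG - F^2), Gamma^y_ij = (E*[ij,y] - F*[ij,x])/(EG - F^2)

Answer: Gamma_xxx = 0, Gamma_xxy = 0, Gamma_xyy = -111/157, Gamma_yxx = 0, Gamma_yxy = 12/37, Gamma_yyy = 0


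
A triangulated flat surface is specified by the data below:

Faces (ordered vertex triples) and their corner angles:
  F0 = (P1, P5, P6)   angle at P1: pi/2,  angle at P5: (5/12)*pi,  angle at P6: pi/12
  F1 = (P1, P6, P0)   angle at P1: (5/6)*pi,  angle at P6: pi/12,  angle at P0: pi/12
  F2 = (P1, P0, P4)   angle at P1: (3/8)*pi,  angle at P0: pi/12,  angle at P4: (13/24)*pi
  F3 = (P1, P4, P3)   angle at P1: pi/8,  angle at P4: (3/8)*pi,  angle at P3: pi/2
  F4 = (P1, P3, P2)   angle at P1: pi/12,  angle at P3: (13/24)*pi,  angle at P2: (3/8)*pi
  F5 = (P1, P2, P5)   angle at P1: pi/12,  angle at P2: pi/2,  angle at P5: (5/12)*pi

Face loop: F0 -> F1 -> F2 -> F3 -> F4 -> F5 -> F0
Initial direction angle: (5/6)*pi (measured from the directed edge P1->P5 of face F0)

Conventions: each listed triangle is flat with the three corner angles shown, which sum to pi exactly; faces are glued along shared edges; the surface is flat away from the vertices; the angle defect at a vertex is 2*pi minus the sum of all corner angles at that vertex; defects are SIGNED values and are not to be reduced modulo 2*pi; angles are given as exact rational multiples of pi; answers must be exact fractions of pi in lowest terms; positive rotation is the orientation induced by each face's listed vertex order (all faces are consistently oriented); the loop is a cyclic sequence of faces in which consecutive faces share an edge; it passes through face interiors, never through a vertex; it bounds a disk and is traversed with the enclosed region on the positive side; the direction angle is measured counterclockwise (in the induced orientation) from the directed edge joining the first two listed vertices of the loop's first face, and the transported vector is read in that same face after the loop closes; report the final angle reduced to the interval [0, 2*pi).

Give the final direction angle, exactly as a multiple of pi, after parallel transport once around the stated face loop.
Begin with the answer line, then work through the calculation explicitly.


Answer: final direction angle = (5/6)*pi

enclosed vertex P1: corner angles sum to 2*pi, defect = 2*pi - 2*pi = 0
summing the enclosed defects onto the initial angle, mod 2*pi in the induced orientation:
final angle = (5/6)*pi + 0 = (5/6)*pi (mod 2*pi)


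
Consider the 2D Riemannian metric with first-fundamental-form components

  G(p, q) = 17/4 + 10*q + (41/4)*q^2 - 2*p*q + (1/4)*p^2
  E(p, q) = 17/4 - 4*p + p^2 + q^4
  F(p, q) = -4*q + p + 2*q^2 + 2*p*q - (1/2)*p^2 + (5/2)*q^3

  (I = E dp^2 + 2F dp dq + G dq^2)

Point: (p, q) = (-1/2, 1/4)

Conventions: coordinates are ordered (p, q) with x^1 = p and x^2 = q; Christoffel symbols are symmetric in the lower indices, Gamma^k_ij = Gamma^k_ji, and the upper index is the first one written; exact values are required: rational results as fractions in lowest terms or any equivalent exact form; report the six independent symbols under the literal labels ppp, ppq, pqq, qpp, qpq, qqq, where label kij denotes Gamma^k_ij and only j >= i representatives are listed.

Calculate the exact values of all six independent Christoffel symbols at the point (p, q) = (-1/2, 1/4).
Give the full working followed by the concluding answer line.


E = 1665/256, F = -219/128, G = 493/64 at the point
E_p = -5, E_q = 1/16, F_p = 2, F_q = -113/32, G_p = -3/4, G_q = 129/8
EG - F^2 = 193221/4096;  g^inv = (4096/193221) * [[493/64, 219/128], [219/128, 1665/256]]
first-kind symbols [ij,l] = (1/2)(d_i g_jl + d_j g_il - d_l g_ij): [pp,p] = E_p/2 = -5/2, [pp,q] = F_p - E_q/2 = 63/32, [pq,p] = E_q/2 = 1/32, [pq,q] = G_p/2 = -3/8, [qq,p] = F_q - G_p/2 = -101/32, [qq,q] = G_q/2 = 129/16
Gamma^p_ij = (G*[ij,p] - F*[ij,q])/(EG - F^2), Gamma^q_ij = (E*[ij,q] - F*[ij,p])/(EG - F^2)

Answer: Gamma_ppp = -65083/193221, Gamma_ppq = -1642/193221, Gamma_pqq = -43084/193221, Gamma_qpp = 23285/128814, Gamma_qpq = -3257/64407, Gamma_qqq = 64222/64407


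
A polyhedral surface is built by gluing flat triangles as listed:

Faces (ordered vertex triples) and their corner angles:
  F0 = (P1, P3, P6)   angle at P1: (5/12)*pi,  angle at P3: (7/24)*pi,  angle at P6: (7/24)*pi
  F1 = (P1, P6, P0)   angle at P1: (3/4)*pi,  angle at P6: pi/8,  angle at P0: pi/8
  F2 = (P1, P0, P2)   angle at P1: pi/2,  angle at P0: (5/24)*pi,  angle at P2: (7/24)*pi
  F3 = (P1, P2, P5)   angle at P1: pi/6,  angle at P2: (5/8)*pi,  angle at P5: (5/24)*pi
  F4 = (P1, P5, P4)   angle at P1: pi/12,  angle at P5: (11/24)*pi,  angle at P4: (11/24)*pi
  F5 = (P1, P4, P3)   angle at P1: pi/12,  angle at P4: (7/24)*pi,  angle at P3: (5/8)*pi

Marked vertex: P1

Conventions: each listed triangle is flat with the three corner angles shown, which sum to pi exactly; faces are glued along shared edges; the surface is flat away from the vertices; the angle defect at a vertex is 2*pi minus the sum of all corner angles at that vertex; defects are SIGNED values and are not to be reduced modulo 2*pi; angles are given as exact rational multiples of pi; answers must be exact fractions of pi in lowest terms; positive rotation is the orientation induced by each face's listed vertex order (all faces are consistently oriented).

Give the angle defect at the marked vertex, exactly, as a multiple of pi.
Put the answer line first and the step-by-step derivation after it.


Answer: defect(P1) = 0

Sum of corner angles at P1: 2*pi
defect = 2*pi - 2*pi


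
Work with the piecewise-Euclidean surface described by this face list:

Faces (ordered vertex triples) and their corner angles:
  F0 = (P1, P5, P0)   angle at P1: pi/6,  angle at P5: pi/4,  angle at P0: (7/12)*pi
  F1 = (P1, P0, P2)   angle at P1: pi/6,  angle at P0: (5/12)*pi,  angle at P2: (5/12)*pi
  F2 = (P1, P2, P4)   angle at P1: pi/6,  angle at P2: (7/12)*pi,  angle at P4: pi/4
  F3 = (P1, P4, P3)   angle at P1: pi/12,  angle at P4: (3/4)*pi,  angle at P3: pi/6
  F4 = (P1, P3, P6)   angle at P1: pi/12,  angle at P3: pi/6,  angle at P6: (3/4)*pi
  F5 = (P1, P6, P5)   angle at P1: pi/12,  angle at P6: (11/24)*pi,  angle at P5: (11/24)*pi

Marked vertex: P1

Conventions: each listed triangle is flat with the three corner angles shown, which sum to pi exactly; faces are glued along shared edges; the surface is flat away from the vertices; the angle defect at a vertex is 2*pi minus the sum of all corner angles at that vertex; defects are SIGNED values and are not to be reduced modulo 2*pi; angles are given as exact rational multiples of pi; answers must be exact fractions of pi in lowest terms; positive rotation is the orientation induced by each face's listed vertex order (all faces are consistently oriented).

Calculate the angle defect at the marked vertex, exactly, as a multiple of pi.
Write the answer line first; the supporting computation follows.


Answer: defect(P1) = (5/4)*pi

Sum of corner angles at P1: (3/4)*pi
defect = 2*pi - (3/4)*pi


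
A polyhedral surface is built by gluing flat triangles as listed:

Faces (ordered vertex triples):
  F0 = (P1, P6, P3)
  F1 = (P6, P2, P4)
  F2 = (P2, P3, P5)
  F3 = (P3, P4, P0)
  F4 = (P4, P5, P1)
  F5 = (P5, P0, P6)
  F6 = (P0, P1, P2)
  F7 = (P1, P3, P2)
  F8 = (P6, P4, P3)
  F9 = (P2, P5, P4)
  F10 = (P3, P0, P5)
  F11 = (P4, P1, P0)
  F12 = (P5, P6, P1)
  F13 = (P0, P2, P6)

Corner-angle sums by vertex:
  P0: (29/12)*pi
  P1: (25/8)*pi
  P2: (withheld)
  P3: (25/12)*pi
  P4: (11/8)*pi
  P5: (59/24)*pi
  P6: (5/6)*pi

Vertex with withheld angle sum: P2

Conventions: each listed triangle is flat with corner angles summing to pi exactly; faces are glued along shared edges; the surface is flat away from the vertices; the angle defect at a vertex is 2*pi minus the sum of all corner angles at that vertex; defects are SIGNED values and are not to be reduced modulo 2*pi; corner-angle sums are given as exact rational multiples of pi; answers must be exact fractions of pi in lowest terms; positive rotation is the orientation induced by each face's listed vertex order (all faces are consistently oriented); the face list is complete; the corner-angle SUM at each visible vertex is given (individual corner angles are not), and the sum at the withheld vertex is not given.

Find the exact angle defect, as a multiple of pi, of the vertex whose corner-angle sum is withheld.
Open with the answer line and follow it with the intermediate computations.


Answer: defect(P2) = (7/24)*pi

V = 7, E = 21, F = 14; chi = V - E + F = 0
Gauss-Bonnet: total defect = 2*pi*chi = 0; visible defects sum to (-7/24)*pi


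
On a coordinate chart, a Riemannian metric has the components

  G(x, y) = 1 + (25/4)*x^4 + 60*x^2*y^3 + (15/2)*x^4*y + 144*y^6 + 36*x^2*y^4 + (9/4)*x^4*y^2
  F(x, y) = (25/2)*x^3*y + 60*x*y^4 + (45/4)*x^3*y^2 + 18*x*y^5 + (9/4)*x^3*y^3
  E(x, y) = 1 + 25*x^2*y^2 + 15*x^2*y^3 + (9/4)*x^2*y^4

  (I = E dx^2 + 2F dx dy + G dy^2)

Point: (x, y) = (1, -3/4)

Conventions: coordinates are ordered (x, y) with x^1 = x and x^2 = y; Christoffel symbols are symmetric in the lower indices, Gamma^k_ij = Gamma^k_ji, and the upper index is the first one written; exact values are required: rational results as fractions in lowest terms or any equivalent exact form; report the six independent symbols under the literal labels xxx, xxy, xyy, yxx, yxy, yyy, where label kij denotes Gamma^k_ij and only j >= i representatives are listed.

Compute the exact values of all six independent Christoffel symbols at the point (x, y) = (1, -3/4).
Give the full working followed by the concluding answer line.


E = 9673/1024, F = 5487/512, G = 3737/256 at the point
E_x = 8649/512, E_y = -1023/64, F_x = 1395/512, F_y = -9389/128, G_x = -649/32, G_y = -5133/32
EG - F^2 = 23597/1024;  g^inv = (1024/23597) * [[3737/256, -5487/512], [-5487/512, 9673/1024]]
first-kind symbols [ij,l] = (1/2)(d_i g_jl + d_j g_il - d_l g_ij): [xx,x] = E_x/2 = 8649/1024, [xx,y] = F_x - E_y/2 = 5487/512, [xy,x] = E_y/2 = -1023/128, [xy,y] = G_x/2 = -649/64, [yy,x] = F_y - G_x/2 = -8091/128, [yy,y] = G_y/2 = -5133/64
Gamma^x_ij = (G*[ij,x] - F*[ij,y])/(EG - F^2), Gamma^y_ij = (E*[ij,y] - F*[ij,x])/(EG - F^2)

Answer: Gamma_xxx = 8649/23597, Gamma_xxy = -8184/23597, Gamma_xyy = -64728/23597, Gamma_yxx = 10974/23597, Gamma_yxy = -10384/23597, Gamma_yyy = -82128/23597


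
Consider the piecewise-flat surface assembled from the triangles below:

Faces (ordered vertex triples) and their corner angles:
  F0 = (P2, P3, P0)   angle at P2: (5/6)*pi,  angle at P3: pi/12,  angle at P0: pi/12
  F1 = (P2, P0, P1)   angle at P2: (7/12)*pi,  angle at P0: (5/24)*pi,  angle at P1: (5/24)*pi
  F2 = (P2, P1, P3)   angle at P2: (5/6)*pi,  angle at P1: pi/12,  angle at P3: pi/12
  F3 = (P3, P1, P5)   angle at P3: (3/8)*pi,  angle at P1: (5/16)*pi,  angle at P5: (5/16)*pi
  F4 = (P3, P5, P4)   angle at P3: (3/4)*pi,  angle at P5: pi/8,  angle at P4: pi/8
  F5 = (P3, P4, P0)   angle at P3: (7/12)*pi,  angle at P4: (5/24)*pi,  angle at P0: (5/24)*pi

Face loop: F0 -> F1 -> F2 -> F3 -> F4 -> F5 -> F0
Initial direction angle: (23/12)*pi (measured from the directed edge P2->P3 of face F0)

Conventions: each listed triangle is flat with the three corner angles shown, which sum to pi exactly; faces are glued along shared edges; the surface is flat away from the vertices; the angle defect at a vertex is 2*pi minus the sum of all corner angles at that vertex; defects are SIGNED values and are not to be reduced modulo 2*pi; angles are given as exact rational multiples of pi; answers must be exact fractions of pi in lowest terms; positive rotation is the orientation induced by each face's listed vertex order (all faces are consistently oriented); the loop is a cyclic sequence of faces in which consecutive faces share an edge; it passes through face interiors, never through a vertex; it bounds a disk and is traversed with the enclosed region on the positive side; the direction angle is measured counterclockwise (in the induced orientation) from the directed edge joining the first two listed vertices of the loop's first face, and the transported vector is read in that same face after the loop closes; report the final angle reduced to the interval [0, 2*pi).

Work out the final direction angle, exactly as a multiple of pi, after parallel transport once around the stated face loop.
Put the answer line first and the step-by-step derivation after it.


Answer: final direction angle = (43/24)*pi

enclosed vertex P2: corner angles sum to (9/4)*pi, defect = 2*pi - (9/4)*pi = -pi/4
enclosed vertex P3: corner angles sum to (15/8)*pi, defect = 2*pi - (15/8)*pi = pi/8
adding the enclosed defects to the starting angle (mod 2*pi, induced orientation) gives the holonomy
final angle = (23/12)*pi - pi/8 = (43/24)*pi (mod 2*pi)


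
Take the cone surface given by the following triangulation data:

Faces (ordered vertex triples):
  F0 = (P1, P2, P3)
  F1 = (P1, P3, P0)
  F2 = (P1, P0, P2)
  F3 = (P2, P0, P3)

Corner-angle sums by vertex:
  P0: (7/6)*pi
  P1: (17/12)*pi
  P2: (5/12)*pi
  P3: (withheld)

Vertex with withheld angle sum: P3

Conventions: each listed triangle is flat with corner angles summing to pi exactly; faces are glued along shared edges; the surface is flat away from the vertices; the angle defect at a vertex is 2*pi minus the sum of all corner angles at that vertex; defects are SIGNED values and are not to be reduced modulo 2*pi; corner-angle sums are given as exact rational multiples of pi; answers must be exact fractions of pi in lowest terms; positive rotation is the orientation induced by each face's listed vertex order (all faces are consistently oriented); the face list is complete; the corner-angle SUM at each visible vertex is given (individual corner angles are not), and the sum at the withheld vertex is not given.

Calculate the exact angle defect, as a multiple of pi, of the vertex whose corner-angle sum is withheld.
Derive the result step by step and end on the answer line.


V = 4, E = 6, F = 4; chi = V - E + F = 2
Gauss-Bonnet: total defect = 2*pi*chi = 4*pi; visible defects sum to 3*pi

Answer: defect(P3) = pi


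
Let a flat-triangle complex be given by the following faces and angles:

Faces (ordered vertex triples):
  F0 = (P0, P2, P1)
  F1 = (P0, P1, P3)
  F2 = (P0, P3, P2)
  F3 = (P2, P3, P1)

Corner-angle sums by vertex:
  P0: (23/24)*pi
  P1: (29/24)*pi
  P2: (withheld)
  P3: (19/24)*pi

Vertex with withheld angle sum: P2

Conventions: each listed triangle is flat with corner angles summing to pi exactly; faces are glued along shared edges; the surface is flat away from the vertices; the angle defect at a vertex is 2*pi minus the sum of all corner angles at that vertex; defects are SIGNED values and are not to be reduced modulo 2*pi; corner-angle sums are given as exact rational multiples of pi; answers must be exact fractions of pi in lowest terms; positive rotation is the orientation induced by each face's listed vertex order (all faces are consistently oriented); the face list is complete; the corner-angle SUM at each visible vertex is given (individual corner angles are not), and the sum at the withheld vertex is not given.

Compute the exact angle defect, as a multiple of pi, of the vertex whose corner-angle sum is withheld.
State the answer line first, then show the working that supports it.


Answer: defect(P2) = (23/24)*pi

V = 4, E = 6, F = 4; chi = V - E + F = 2
Gauss-Bonnet: total defect = 2*pi*chi = 4*pi; visible defects sum to (73/24)*pi


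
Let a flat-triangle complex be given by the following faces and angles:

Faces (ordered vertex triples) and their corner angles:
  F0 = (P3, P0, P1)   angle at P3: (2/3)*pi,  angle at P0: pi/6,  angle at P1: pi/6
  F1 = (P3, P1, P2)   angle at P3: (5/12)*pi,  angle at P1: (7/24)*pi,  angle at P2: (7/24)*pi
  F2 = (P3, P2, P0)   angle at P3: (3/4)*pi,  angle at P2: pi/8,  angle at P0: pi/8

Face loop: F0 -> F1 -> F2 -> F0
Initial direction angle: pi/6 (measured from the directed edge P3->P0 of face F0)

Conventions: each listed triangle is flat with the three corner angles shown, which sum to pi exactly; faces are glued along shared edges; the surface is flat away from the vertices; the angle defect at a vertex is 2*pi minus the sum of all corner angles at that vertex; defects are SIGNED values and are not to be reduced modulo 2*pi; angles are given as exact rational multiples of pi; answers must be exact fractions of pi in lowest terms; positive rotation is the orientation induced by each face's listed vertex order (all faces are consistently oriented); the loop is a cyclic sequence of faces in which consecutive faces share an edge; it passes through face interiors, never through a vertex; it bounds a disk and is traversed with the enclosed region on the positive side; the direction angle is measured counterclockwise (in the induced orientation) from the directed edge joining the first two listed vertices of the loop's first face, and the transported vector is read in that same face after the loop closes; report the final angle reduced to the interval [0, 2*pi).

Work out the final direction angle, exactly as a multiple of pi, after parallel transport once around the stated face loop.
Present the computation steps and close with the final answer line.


enclosed vertex P3: corner angles sum to (11/6)*pi, defect = 2*pi - (11/6)*pi = pi/6
holonomy = initial angle + sum of enclosed defects (mod 2*pi), positive in the induced orientation
final angle = pi/6 + pi/6 = pi/3 (mod 2*pi)

Answer: final direction angle = pi/3


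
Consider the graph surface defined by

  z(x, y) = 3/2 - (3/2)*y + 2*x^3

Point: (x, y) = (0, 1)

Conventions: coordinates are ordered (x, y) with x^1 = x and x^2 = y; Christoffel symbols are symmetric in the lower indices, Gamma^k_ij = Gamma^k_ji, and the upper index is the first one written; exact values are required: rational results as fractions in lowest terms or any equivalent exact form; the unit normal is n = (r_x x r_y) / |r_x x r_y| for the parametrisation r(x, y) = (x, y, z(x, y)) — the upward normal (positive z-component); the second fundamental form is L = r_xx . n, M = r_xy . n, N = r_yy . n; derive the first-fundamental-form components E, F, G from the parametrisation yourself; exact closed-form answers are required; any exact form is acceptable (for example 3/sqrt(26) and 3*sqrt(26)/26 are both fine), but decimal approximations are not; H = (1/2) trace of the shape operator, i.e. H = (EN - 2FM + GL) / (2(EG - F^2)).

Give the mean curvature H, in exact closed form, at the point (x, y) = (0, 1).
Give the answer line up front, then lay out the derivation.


Answer: H = 0

z_x = 0, z_y = -3/2, z_xx = 0, z_xy = 0, z_yy = 0
E = 1, F = 0, G = 13/4; answer radicand W^2 = 13/4
unnormalised second-form numerators: l = 0, m = 0, n = 0; L = l/sqrt(13/4), and similarly M = m/sqrt(W^2), N = n/sqrt(W^2)
H = (E*n - 2*F*m + G*l) / (2*(EG - F^2)*sqrt(W^2)); E*n - 2*F*m + G*l = 0, EG - F^2 = 13/4, so H = (0)/sqrt(13/4)


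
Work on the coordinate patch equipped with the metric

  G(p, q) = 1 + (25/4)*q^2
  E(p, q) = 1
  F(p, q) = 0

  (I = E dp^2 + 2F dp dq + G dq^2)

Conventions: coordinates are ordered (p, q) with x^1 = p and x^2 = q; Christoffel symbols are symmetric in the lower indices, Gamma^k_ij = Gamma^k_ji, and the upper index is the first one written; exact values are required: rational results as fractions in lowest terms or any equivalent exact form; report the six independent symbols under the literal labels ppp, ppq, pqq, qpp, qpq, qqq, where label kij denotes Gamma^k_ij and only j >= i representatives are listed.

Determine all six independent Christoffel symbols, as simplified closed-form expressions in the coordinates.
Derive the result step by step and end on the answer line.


E = 1; F = 0; G = 1 + (25/4)*q^2
Gamma^k_ij = (1/2) g^{kl} (d_i g_jl + d_j g_il - d_l g_ij), with g^inv = (1/(EG-F^2)) [[G, -F], [-F, E]]
first partials: E_p = 0, E_q = 0, F_p = 0, F_q = 0, G_p = 0, G_q = (25/2)*q
D = EG - F^2 = 1 + (25/4)*q^2
expanded: Gamma^p_pp = (G E_p - 2F F_p + F E_q)/(2D), Gamma^p_pq = (G E_q - F G_p)/(2D), Gamma^p_qq = (2G F_q - G G_p - F G_q)/(2D), Gamma^q_pp = (2E F_p - E E_q - F E_p)/(2D), Gamma^q_pq = (E G_p - F E_q)/(2D), Gamma^q_qq = (E G_q - 2F F_q + F G_p)/(2D); substitute and cancel common factors

Answer: Gamma_ppp = 0, Gamma_ppq = 0, Gamma_pqq = 0, Gamma_qpp = 0, Gamma_qpq = 0, Gamma_qqq = 25*q/(25*q^2 + 4)


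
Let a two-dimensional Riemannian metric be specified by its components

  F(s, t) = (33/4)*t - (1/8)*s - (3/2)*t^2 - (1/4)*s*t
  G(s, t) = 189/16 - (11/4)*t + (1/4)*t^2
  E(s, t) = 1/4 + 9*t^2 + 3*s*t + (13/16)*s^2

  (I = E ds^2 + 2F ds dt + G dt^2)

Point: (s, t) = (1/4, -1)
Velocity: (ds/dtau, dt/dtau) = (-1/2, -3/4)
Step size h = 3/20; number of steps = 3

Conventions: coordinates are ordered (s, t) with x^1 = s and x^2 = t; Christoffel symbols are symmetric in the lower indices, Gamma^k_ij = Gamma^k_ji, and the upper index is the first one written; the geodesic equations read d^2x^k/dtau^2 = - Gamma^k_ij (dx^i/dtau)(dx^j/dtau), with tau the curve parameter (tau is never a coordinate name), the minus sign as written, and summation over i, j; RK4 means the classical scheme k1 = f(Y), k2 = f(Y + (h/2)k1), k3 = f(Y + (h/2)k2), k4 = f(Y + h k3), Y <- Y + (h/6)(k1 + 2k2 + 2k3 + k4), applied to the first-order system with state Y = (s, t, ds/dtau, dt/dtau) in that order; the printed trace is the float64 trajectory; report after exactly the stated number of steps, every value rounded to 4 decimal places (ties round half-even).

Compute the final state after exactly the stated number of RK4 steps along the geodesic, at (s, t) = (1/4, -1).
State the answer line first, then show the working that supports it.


Answer: s = 0.0243, t = -1.3479, ds/dtau = -0.4846, dt/dtau = -0.7843

f(Y) = (ds/dtau, dt/dtau, -Gamma^s_ij Y'^i Y'^j, -Gamma^t_ij Y'^i Y'^j) with the Gammas evaluated at the stage position; h = 0.150000; intermediate values shown to 6 dp
step 0: s = 0.2500, t = -1.0000, ds/dtau = -0.5000, dt/dtau = -0.7500
step 1:
  k1: at (s, t) = (0.250000, -1.000000), (ds/dtau, dt/dtau) = (-0.500000, -0.750000); Gamma_sss = 2.044106, Gamma_sst = -3.967099, Gamma_stt = 4.655331, Gamma_tss = 1.931892, Gamma_tst = -2.602885, Gamma_ttt = 2.944742; k1 = (-0.500000, -0.750000, -0.154326, -0.187227)
  k2: at (s, t) = (0.212500, -1.056250), (ds/dtau, dt/dtau) = (-0.511574, -0.764042); Gamma_sss = 2.012191, Gamma_sst = -3.675157, Gamma_stt = 4.093576, Gamma_tss = 2.011779, Gamma_tst = -2.538480, Gamma_ttt = 2.718188; k2 = (-0.511574, -0.764042, -0.043298, -0.128867)
  k3: at (s, t) = (0.211632, -1.057303), (ds/dtau, dt/dtau) = (-0.503247, -0.759665); Gamma_sss = 2.011313, Gamma_sst = -3.669558, Gamma_stt = 4.083400, Gamma_tss = 2.013068, Gamma_tst = -2.536987, Gamma_ttt = 2.713810; k3 = (-0.503247, -0.759665, -0.060134, -0.136163)
  k4: at (s, t) = (0.174513, -1.113950), (ds/dtau, dt/dtau) = (-0.509020, -0.770424); Gamma_sss = 1.985490, Gamma_sst = -3.418728, Gamma_stt = 3.623234, Gamma_tss = 2.094454, Gamma_tst = -2.481891, Gamma_ttt = 2.521474; k4 = (-0.509020, -0.770424, 0.016360, -0.092702)
  Y <- Y + (h/6)(k1 + 2k2 + 2k3 + k4): s = 0.1740, t = -1.1142, ds/dtau = -0.5086, dt/dtau = -0.7702
step 2:
  k1: at (s, t) = (0.174033, -1.114196), (ds/dtau, dt/dtau) = (-0.508621, -0.770250); Gamma_sss = 1.984802, Gamma_sst = -3.416802, Gamma_stt = 3.620301, Gamma_tss = 2.094421, Gamma_tst = -2.481016, Gamma_ttt = 2.519901; k1 = (-0.508621, -0.770250, 0.015840, -0.092884)
  k2: at (s, t) = (0.135887, -1.171965), (ds/dtau, dt/dtau) = (-0.507433, -0.777216); Gamma_sss = 1.962190, Gamma_sst = -3.194332, Gamma_stt = 3.230901, Gamma_tss = 2.177124, Gamma_tst = -2.431486, Gamma_ttt = 2.350861; k2 = (-0.507433, -0.777216, 0.062679, -0.062773)
  k3: at (s, t) = (0.135976, -1.172487), (ds/dtau, dt/dtau) = (-0.503920, -0.774958); Gamma_sss = 1.962743, Gamma_sst = -3.193557, Gamma_stt = 3.228977, Gamma_tss = 2.178384, Gamma_tst = -2.431890, Gamma_ttt = 2.350405; k3 = (-0.503920, -0.774958, 0.056672, -0.065340)
  k4: at (s, t) = (0.098445, -1.230440), (ds/dtau, dt/dtau) = (-0.500120, -0.780051); Gamma_sss = 1.944826, Gamma_sst = -3.000629, Gamma_stt = 2.904605, Gamma_tss = 2.262179, Gamma_tst = -2.389784, Gamma_ttt = 2.205272; k4 = (-0.500120, -0.780051, 0.087374, -0.043078)
  Y <- Y + (h/6)(k1 + 2k2 + 2k3 + k4): s = 0.0982, t = -1.2306, ds/dtau = -0.5001, dt/dtau = -0.7801
step 3:
  k1: at (s, t) = (0.098247, -1.230562), (ds/dtau, dt/dtau) = (-0.500073, -0.780054); Gamma_sss = 1.944603, Gamma_sst = -2.999979, Gamma_stt = 2.903677, Gamma_tss = 2.262219, Gamma_tst = -2.389491, Gamma_ttt = 2.204752; k1 = (-0.500073, -0.780054, 0.087353, -0.043073)
  k2: at (s, t) = (0.060742, -1.289066), (ds/dtau, dt/dtau) = (-0.493521, -0.783285); Gamma_sss = 1.930051, Gamma_sst = -2.829712, Gamma_stt = 2.628181, Gamma_tss = 2.347137, Gamma_tst = -2.352945, Gamma_ttt = 2.077763; k2 = (-0.493521, -0.783285, 0.105180, -0.027311)
  k3: at (s, t) = (0.061233, -1.289309), (ds/dtau, dt/dtau) = (-0.492184, -0.782103); Gamma_sss = 1.930960, Gamma_sst = -2.830359, Gamma_stt = 2.628532, Gamma_tss = 2.348212, Gamma_tst = -2.353870, Gamma_ttt = 2.078415; k3 = (-0.492184, -0.782103, 0.103431, -0.027987)
  k4: at (s, t) = (0.024420, -1.347878), (ds/dtau, dt/dtau) = (-0.484558, -0.784252); Gamma_sss = 1.919820, Gamma_sst = -2.680954, Gamma_stt = 2.394984, Gamma_tss = 2.433834, Gamma_tst = -2.322889, Gamma_ttt = 1.967936; k4 = (-0.484558, -0.784252, 0.113804, -0.016369)
  Y <- Y + (h/6)(k1 + 2k2 + 2k3 + k4): s = 0.0243, t = -1.3479, ds/dtau = -0.4846, dt/dtau = -0.7843
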